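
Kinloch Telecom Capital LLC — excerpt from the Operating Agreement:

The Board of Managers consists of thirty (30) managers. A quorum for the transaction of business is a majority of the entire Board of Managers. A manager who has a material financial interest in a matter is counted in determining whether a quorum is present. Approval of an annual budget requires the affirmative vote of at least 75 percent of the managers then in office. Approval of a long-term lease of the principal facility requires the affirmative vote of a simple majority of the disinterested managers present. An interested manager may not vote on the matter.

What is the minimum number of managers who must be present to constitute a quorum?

16

A majority of 30 is 16.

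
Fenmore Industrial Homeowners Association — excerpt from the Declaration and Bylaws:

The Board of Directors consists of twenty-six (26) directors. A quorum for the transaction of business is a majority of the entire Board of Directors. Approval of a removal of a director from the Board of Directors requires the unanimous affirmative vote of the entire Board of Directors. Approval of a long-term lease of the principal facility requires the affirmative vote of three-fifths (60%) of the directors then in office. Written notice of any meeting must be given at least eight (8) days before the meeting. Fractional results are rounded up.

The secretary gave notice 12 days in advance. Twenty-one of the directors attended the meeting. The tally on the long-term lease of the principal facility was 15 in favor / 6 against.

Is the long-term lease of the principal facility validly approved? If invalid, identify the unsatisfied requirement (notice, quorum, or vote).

Notice: 12 days given; 8 required (12 ≥ 8). Satisfied.
Quorum: 21 present; quorum is 14. Satisfied.
Vote: the long-term lease of the principal facility requires three-fifths of the directors then in office (26). 3/5 of 26 = 15.60, rounded up to 16, so 16 affirmative votes are needed; 15 voted in favor. Not satisfied.

Invalid — vote requirement not satisfied.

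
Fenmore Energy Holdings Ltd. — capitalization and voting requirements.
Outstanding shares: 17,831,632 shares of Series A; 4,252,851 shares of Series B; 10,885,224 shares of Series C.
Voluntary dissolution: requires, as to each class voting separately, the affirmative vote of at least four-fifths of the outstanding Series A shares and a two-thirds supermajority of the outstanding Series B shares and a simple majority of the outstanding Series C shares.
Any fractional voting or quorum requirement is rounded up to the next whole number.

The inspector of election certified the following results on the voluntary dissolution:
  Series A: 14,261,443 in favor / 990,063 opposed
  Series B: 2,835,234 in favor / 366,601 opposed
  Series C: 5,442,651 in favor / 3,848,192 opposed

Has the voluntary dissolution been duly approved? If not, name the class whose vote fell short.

Series A: 4/5 of 17831632 = 14265305.60, rounded up to 14265306; 14,265,306 required, 14,261,443 in favor — not approved.
Series B: 2/3 of 4252851 = 2835234; 2,835,234 required, 2,835,234 in favor — approved.
Series C: a majority of 10885224 is 5442613; 5,442,613 required, 5,442,651 in favor — approved.

Not approved — the Series A shares did not give the required vote.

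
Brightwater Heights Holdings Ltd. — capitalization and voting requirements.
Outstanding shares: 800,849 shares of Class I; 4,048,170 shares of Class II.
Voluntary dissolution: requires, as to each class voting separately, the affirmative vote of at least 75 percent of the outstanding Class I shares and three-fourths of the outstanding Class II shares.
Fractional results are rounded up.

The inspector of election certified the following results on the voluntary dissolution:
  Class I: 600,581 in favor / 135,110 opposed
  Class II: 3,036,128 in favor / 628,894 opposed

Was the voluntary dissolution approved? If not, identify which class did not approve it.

Class I: 3/4 of 800849 = 600636.75, rounded up to 600637; 600,637 required, 600,581 in favor — not approved.
Class II: 3/4 of 4048170 = 3036127.50, rounded up to 3036128; 3,036,128 required, 3,036,128 in favor — approved.

Not approved — the Class I shares did not give the required vote.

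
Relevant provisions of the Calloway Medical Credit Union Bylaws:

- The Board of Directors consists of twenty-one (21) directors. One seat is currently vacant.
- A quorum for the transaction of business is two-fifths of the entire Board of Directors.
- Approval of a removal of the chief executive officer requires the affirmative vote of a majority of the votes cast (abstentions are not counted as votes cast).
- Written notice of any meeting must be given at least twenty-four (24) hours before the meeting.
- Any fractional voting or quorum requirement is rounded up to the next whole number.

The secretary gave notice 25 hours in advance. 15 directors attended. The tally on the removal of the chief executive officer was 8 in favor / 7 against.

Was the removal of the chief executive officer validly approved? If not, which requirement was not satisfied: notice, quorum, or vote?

Valid — all requirements satisfied.

Notice: 25 hours given; 24 required (25 ≥ 24). Satisfied.
Quorum: 15 present; quorum is 9. Satisfied.
Vote: the removal of the chief executive officer requires a majority of the votes cast (15). A majority of 15 is 8, so 8 affirmative votes are needed; 8 voted in favor. Satisfied.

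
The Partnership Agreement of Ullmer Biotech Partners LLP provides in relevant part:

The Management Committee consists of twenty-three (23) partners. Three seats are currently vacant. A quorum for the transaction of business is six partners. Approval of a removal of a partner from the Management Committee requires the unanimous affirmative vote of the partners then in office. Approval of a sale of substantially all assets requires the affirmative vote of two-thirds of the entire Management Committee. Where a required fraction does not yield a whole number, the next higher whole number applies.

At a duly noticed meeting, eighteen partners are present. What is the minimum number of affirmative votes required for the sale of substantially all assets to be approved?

16

The sale of substantially all assets requires two-thirds of the entire Management Committee (23).
2/3 of 23 = 15.33, rounded up to 16.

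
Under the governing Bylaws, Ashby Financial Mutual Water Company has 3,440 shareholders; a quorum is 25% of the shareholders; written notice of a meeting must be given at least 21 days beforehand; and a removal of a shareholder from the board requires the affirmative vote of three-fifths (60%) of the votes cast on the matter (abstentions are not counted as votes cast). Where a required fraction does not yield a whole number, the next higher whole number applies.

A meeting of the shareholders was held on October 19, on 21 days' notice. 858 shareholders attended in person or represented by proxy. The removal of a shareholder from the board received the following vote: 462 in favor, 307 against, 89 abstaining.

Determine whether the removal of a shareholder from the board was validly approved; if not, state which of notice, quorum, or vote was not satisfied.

Notice: 21 days given; 21 required. Satisfied.
Quorum: 25% of 3,440 = 860; 858 present. Not satisfied.
Vote: requires three-fifths of the votes cast (858 − 89 abstaining = 769); 3/5 of 769 = 461.40, rounded up to 462, so 462 needed; 462 in favor. Satisfied.

Invalid — quorum requirement not satisfied.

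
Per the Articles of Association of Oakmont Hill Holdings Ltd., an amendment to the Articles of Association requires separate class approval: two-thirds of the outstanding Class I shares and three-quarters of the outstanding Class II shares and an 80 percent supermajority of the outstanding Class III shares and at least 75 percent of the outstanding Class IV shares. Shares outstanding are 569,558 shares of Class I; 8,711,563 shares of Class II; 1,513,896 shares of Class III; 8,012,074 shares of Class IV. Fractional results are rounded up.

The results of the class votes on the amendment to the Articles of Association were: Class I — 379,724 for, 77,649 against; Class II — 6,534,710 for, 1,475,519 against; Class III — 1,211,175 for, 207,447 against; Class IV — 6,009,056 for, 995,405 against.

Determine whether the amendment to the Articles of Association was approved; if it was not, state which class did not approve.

Class I: 2/3 of 569558 = 379705.33, rounded up to 379706; 379,706 required, 379,724 in favor — approved.
Class II: 3/4 of 8711563 = 6533672.25, rounded up to 6533673; 6,533,673 required, 6,534,710 in favor — approved.
Class III: 4/5 of 1513896 = 1211116.80, rounded up to 1211117; 1,211,117 required, 1,211,175 in favor — approved.
Class IV: 3/4 of 8012074 = 6009055.50, rounded up to 6009056; 6,009,056 required, 6,009,056 in favor — approved.

Approved — every class gave the required vote.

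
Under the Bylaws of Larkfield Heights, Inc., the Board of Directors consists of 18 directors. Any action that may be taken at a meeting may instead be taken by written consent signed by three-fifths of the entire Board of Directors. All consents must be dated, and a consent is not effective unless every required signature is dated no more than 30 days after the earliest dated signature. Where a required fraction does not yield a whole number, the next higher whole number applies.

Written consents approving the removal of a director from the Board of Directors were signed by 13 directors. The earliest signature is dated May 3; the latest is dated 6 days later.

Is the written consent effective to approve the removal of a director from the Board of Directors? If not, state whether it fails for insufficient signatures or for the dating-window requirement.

Signatures required: three-fifths of 18 — 3/5 of 18 = 10.80, rounded up to 11, so 11 needed; 13 signed. Sufficient.
Dating window: the latest signature is 6 days after the earliest; the limit is 30 days. Within the window.

Effective — both the signature and dating-window requirements are satisfied.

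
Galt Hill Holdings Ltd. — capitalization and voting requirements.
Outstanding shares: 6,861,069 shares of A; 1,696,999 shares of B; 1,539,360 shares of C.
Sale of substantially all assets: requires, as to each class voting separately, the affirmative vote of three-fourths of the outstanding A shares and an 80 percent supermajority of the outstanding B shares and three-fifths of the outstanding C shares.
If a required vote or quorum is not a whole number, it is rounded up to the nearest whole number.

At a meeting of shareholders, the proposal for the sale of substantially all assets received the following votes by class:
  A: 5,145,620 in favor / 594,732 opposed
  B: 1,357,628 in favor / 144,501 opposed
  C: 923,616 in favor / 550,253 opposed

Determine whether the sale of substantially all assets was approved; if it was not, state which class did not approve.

Not approved — the A shares did not give the required vote.

A: 3/4 of 6861069 = 5145801.75, rounded up to 5145802; 5,145,802 required, 5,145,620 in favor — not approved.
B: 4/5 of 1696999 = 1357599.20, rounded up to 1357600; 1,357,600 required, 1,357,628 in favor — approved.
C: 3/5 of 1539360 = 923616; 923,616 required, 923,616 in favor — approved.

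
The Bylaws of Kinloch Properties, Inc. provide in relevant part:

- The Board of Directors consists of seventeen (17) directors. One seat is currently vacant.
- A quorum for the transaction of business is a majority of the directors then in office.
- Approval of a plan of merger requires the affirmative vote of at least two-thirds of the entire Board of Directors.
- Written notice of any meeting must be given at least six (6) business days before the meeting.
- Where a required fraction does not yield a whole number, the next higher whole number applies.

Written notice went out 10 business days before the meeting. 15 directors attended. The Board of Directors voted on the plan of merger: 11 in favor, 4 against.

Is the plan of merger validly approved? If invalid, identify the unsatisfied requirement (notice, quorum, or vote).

Notice: 10 business days given; 6 required (10 ≥ 6). Satisfied.
Quorum: 15 present; quorum is 9. Satisfied.
Vote: the plan of merger requires two-thirds of the entire Board of Directors (17). 2/3 of 17 = 11.33, rounded up to 12, so 12 affirmative votes are needed; 11 voted in favor. Not satisfied.

Invalid — vote requirement not satisfied.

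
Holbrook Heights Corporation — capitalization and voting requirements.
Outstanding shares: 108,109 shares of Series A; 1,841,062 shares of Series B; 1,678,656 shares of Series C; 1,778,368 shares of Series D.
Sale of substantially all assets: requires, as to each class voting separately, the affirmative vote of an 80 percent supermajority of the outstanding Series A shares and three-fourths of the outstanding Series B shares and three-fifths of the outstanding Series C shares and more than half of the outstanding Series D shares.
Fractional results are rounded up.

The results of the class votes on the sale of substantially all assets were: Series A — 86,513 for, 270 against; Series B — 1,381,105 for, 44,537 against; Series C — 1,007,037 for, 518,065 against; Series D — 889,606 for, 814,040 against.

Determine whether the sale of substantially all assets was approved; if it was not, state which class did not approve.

Not approved — the Series C shares did not give the required vote.

Series A: 4/5 of 108109 = 86487.20, rounded up to 86488; 86,488 required, 86,513 in favor — approved.
Series B: 3/4 of 1841062 = 1380796.50, rounded up to 1380797; 1,380,797 required, 1,381,105 in favor — approved.
Series C: 3/5 of 1678656 = 1007193.60, rounded up to 1007194; 1,007,194 required, 1,007,037 in favor — not approved.
Series D: a majority of 1778368 is 889185; 889,185 required, 889,606 in favor — approved.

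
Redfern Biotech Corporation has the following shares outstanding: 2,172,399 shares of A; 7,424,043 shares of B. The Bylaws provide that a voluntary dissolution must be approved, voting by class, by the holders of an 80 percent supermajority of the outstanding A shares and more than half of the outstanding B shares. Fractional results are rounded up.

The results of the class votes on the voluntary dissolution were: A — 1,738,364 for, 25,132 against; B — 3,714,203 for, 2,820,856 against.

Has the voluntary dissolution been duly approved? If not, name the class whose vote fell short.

A: 4/5 of 2172399 = 1737919.20, rounded up to 1737920; 1,737,920 required, 1,738,364 in favor — approved.
B: a majority of 7424043 is 3712022; 3,712,022 required, 3,714,203 in favor — approved.

Approved — every class gave the required vote.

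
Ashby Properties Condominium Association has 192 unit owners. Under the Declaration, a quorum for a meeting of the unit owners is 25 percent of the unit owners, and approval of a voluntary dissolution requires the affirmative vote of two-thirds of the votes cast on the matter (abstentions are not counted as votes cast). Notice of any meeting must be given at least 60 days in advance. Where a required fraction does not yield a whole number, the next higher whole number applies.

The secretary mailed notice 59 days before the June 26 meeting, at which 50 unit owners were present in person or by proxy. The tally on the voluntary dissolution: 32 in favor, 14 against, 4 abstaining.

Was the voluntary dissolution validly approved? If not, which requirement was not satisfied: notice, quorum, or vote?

Invalid — notice requirement not satisfied.

Notice: 59 days given; 60 required. Not satisfied.
Quorum: 25% of 192 = 48; 50 present. Satisfied.
Vote: requires two-thirds of the votes cast (50 − 4 abstaining = 46); 2/3 of 46 = 30.67, rounded up to 31, so 31 needed; 32 in favor. Satisfied.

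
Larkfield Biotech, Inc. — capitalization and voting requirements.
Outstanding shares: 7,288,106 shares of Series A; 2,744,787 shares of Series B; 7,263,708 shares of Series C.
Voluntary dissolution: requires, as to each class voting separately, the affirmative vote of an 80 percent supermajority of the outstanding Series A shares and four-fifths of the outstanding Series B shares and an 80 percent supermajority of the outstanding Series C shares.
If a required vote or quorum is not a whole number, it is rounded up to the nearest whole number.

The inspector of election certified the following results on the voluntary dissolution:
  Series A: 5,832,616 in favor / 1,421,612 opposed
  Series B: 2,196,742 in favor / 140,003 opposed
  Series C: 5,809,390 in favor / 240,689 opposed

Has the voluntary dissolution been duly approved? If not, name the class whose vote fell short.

Not approved — the Series C shares did not give the required vote.

Series A: 4/5 of 7288106 = 5830484.80, rounded up to 5830485; 5,830,485 required, 5,832,616 in favor — approved.
Series B: 4/5 of 2744787 = 2195829.60, rounded up to 2195830; 2,195,830 required, 2,196,742 in favor — approved.
Series C: 4/5 of 7263708 = 5810966.40, rounded up to 5810967; 5,810,967 required, 5,809,390 in favor — not approved.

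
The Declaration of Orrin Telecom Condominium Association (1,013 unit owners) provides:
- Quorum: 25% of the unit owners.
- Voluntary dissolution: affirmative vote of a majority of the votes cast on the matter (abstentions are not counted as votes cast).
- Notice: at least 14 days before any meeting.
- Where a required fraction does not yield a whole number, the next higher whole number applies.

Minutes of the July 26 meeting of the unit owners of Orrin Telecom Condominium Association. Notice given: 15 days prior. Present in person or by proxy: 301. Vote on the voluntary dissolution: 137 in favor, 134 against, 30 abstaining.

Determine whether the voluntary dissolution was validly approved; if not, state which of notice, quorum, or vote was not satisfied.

Valid — all requirements satisfied.

Notice: 15 days given; 14 required. Satisfied.
Quorum: 25% of 1,013 = 253.25, rounded up to 254; 301 present. Satisfied.
Vote: requires a majority of the votes cast (301 − 30 abstaining = 271); a majority of 271 is 136, so 136 needed; 137 in favor. Satisfied.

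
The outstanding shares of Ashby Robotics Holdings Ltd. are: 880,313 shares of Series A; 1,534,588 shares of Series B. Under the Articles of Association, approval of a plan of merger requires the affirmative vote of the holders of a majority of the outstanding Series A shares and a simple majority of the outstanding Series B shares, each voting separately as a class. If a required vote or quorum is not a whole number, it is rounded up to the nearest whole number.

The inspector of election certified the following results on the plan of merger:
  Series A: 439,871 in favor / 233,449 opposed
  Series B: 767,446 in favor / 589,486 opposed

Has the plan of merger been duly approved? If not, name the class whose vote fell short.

Not approved — the Series A shares did not give the required vote.

Series A: a majority of 880313 is 440157; 440,157 required, 439,871 in favor — not approved.
Series B: a majority of 1534588 is 767295; 767,295 required, 767,446 in favor — approved.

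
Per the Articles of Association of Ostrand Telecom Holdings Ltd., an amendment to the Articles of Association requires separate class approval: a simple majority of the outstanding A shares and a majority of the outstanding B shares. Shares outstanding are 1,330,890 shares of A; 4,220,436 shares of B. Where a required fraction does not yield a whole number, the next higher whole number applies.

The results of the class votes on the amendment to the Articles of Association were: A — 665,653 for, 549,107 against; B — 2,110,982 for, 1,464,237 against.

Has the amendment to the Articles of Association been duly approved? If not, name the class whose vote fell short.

A: a majority of 1330890 is 665446; 665,446 required, 665,653 in favor — approved.
B: a majority of 4220436 is 2110219; 2,110,219 required, 2,110,982 in favor — approved.

Approved — every class gave the required vote.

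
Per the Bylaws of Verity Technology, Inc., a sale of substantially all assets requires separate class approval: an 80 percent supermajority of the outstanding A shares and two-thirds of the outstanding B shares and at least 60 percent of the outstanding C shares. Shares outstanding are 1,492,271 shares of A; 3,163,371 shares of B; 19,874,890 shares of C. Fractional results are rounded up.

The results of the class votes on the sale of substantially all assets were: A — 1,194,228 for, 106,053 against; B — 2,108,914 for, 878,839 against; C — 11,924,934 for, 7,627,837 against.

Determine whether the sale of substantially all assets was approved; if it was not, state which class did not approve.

Approved — every class gave the required vote.

A: 4/5 of 1492271 = 1193816.80, rounded up to 1193817; 1,193,817 required, 1,194,228 in favor — approved.
B: 2/3 of 3163371 = 2108914; 2,108,914 required, 2,108,914 in favor — approved.
C: 3/5 of 19874890 = 11924934; 11,924,934 required, 11,924,934 in favor — approved.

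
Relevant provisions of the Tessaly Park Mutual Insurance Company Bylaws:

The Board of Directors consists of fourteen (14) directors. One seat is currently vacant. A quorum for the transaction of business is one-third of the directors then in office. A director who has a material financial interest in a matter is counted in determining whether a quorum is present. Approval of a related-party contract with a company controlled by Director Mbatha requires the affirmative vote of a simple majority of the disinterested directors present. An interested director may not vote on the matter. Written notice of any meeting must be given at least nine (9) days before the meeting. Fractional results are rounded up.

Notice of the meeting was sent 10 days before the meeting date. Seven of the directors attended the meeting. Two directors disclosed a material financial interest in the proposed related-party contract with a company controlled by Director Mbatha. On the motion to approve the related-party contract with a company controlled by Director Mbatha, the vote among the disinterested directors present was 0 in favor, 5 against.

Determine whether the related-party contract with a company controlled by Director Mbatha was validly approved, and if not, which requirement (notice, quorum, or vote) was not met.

Notice: 10 days given; 9 required (10 ≥ 9). Satisfied.
Quorum: 7 present (interested directors count toward quorum); quorum is 5. Satisfied.
Vote: the related-party contract with a company controlled by Director Mbatha requires a majority of the disinterested directors present (7 − 2 = 5). A majority of 5 is 3, so 3 affirmative votes are needed; 0 voted in favor. Not satisfied.

Invalid — vote requirement not satisfied.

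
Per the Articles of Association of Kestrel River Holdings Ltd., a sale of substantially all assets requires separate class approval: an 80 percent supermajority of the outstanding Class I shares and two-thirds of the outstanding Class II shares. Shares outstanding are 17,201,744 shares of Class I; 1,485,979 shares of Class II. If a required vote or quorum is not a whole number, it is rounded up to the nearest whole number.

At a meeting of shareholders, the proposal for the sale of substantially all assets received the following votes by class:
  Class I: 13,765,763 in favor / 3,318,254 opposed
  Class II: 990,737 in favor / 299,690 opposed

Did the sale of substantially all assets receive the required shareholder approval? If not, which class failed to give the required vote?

Class I: 4/5 of 17201744 = 13761395.20, rounded up to 13761396; 13,761,396 required, 13,765,763 in favor — approved.
Class II: 2/3 of 1485979 = 990652.67, rounded up to 990653; 990,653 required, 990,737 in favor — approved.

Approved — every class gave the required vote.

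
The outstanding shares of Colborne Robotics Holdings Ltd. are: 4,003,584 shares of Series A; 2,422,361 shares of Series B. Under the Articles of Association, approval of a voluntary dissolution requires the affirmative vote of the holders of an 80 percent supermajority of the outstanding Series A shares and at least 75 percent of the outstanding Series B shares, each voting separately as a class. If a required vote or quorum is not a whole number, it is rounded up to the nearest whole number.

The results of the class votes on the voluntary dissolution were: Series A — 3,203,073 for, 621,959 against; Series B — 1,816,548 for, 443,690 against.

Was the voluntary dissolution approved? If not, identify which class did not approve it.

Series A: 4/5 of 4003584 = 3202867.20, rounded up to 3202868; 3,202,868 required, 3,203,073 in favor — approved.
Series B: 3/4 of 2422361 = 1816770.75, rounded up to 1816771; 1,816,771 required, 1,816,548 in favor — not approved.

Not approved — the Series B shares did not give the required vote.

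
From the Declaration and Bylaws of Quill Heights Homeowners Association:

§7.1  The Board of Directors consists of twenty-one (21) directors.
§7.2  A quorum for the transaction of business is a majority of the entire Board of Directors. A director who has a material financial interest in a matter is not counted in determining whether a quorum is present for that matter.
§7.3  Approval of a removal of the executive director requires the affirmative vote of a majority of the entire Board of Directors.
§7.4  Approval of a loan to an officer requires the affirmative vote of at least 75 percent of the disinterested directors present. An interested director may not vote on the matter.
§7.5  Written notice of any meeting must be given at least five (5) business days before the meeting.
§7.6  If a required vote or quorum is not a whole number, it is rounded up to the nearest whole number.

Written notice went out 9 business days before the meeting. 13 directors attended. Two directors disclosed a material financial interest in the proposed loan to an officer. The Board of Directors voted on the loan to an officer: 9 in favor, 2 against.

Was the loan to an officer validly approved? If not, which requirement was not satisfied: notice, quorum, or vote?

Notice: 9 business days given; 5 required (9 ≥ 5). Satisfied.
Quorum: 13 present, but the 2 interested directors do not count, leaving 11. Quorum is 11. Satisfied.
Vote: the loan to an officer requires three-fourths of the disinterested directors present (13 − 2 = 11). 3/4 of 11 = 8.25, rounded up to 9, so 9 affirmative votes are needed; 9 voted in favor. Satisfied.

Valid — all requirements satisfied.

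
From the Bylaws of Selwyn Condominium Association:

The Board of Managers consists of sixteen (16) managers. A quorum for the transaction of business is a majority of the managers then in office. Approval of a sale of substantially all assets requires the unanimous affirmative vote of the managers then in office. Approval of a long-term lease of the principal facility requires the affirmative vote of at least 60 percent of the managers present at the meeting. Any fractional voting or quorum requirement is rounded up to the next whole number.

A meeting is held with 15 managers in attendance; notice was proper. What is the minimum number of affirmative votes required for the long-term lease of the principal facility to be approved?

9

The long-term lease of the principal facility requires three-fifths of the managers present (15).
3/5 of 15 = 9.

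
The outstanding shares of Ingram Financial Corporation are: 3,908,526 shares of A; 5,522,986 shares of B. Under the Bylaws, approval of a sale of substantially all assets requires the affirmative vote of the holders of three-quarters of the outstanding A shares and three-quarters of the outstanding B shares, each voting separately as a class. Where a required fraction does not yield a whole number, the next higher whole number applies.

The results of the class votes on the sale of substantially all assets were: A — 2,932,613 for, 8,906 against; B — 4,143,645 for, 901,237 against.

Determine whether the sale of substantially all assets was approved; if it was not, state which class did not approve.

A: 3/4 of 3908526 = 2931394.50, rounded up to 2931395; 2,931,395 required, 2,932,613 in favor — approved.
B: 3/4 of 5522986 = 4142239.50, rounded up to 4142240; 4,142,240 required, 4,143,645 in favor — approved.

Approved — every class gave the required vote.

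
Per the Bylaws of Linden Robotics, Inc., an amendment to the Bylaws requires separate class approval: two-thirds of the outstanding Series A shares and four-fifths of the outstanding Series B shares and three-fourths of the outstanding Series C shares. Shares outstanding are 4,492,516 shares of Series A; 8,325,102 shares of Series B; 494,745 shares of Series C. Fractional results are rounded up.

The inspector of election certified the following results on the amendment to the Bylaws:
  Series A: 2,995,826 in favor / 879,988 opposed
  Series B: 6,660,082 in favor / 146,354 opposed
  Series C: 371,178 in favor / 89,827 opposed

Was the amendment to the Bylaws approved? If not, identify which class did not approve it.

Series A: 2/3 of 4492516 = 2995010.67, rounded up to 2995011; 2,995,011 required, 2,995,826 in favor — approved.
Series B: 4/5 of 8325102 = 6660081.60, rounded up to 6660082; 6,660,082 required, 6,660,082 in favor — approved.
Series C: 3/4 of 494745 = 371058.75, rounded up to 371059; 371,059 required, 371,178 in favor — approved.

Approved — every class gave the required vote.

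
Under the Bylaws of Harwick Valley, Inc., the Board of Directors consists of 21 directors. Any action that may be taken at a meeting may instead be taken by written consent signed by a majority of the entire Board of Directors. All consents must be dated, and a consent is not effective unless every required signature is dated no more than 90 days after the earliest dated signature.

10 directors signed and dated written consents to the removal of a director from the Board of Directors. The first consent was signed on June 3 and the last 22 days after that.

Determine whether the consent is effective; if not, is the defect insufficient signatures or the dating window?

Not effective — insufficient signatures.

Signatures required: a majority of 21 — a majority of 21 is 11, so 11 needed; 10 signed. Insufficient.
Dating window: the latest signature is 22 days after the earliest; the limit is 90 days. Within the window.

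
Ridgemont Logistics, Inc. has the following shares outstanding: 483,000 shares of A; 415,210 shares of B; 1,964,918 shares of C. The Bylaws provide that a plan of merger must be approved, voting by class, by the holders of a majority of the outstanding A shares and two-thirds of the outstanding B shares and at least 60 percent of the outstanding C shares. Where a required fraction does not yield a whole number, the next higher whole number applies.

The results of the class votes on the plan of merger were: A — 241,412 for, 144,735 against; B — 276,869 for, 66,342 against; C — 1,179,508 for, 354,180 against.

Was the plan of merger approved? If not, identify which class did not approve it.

Not approved — the A shares did not give the required vote.

A: a majority of 483000 is 241501; 241,501 required, 241,412 in favor — not approved.
B: 2/3 of 415210 = 276806.67, rounded up to 276807; 276,807 required, 276,869 in favor — approved.
C: 3/5 of 1964918 = 1178950.80, rounded up to 1178951; 1,178,951 required, 1,179,508 in favor — approved.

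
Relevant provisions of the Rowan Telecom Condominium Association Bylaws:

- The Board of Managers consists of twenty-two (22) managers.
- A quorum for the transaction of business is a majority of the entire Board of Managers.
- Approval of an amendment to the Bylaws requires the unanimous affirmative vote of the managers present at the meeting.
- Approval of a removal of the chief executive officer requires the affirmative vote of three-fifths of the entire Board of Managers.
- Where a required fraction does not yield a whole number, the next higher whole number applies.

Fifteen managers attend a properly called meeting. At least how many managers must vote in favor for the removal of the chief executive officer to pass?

14

The removal of the chief executive officer requires three-fifths of the entire Board of Managers (22).
3/5 of 22 = 13.20, rounded up to 14.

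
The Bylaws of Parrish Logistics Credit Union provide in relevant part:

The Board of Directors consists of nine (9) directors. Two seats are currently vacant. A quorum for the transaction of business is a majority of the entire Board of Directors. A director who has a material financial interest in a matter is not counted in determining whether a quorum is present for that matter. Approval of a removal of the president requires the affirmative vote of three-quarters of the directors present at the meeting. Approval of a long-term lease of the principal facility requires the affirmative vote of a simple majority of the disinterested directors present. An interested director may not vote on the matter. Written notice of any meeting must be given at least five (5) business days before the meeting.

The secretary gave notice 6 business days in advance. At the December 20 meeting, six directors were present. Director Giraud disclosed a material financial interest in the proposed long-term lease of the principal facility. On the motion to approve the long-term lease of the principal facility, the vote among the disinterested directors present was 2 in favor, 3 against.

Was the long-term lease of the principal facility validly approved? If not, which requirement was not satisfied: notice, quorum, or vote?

Notice: 6 business days given; 5 required (6 ≥ 5). Satisfied.
Quorum: 6 present, but the 1 interested director does not count, leaving 5. Quorum is 5. Satisfied.
Vote: the long-term lease of the principal facility requires a majority of the disinterested directors present (6 − 1 = 5). A majority of 5 is 3, so 3 affirmative votes are needed; 2 voted in favor. Not satisfied.

Invalid — vote requirement not satisfied.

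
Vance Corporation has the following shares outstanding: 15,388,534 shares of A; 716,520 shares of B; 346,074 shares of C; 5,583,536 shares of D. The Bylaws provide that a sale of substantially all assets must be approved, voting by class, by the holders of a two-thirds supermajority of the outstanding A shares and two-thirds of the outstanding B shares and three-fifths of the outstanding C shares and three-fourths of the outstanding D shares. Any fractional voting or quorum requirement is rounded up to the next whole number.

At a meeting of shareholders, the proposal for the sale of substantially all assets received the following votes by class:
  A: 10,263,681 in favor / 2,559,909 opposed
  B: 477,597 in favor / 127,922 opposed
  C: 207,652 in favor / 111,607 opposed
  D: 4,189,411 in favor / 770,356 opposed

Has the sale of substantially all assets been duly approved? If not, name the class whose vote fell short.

Not approved — the B shares did not give the required vote.

A: 2/3 of 15388534 = 10259022.67, rounded up to 10259023; 10,259,023 required, 10,263,681 in favor — approved.
B: 2/3 of 716520 = 477680; 477,680 required, 477,597 in favor — not approved.
C: 3/5 of 346074 = 207644.40, rounded up to 207645; 207,645 required, 207,652 in favor — approved.
D: 3/4 of 5583536 = 4187652; 4,187,652 required, 4,189,411 in favor — approved.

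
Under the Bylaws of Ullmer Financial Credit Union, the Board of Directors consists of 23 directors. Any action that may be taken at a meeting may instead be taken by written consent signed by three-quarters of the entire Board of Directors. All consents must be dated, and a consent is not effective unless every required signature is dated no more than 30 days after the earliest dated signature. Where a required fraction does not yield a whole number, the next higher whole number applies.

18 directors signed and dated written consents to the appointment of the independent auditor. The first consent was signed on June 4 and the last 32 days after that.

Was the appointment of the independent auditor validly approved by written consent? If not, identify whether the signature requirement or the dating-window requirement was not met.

Not effective — dating-window requirement not satisfied.

Signatures required: three-quarters of 23 — 3/4 of 23 = 17.25, rounded up to 18, so 18 needed; 18 signed. Sufficient.
Dating window: the latest signature is 32 days after the earliest; the limit is 30 days. Outside the window.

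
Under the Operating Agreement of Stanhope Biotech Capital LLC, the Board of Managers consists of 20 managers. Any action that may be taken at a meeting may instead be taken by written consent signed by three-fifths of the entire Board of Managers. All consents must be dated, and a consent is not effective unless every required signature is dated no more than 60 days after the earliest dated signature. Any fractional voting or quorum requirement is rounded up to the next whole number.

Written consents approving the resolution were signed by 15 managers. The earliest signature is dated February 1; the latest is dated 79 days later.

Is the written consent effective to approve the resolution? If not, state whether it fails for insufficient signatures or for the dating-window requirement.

Signatures required: three-fifths of 20 — 3/5 of 20 = 12, so 12 needed; 15 signed. Sufficient.
Dating window: the latest signature is 79 days after the earliest; the limit is 60 days. Outside the window.

Not effective — dating-window requirement not satisfied.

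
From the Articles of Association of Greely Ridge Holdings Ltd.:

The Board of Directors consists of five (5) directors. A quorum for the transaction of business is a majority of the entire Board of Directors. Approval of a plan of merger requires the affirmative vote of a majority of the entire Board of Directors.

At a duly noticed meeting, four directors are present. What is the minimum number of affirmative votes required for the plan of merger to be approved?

The plan of merger requires a majority of the entire Board of Directors (5).
A majority of 5 is 3.

3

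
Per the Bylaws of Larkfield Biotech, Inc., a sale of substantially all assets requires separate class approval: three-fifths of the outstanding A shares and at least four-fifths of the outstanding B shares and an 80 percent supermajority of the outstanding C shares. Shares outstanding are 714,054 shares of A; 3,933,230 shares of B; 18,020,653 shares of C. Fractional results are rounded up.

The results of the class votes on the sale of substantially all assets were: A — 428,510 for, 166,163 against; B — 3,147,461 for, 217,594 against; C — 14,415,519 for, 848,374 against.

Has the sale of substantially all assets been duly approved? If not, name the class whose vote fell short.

A: 3/5 of 714054 = 428432.40, rounded up to 428433; 428,433 required, 428,510 in favor — approved.
B: 4/5 of 3933230 = 3146584; 3,146,584 required, 3,147,461 in favor — approved.
C: 4/5 of 18020653 = 14416522.40, rounded up to 14416523; 14,416,523 required, 14,415,519 in favor — not approved.

Not approved — the C shares did not give the required vote.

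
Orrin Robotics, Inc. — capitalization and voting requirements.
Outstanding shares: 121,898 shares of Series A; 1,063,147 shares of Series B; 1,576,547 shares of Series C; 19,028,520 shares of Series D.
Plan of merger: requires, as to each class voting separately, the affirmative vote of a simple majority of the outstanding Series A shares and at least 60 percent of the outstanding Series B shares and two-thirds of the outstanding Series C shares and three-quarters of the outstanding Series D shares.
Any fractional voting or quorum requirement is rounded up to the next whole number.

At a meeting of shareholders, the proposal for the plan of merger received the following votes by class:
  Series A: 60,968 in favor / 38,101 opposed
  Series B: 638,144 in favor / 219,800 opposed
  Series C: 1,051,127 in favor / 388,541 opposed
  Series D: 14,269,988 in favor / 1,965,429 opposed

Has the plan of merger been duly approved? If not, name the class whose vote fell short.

Series A: a majority of 121898 is 60950; 60,950 required, 60,968 in favor — approved.
Series B: 3/5 of 1063147 = 637888.20, rounded up to 637889; 637,889 required, 638,144 in favor — approved.
Series C: 2/3 of 1576547 = 1051031.33, rounded up to 1051032; 1,051,032 required, 1,051,127 in favor — approved.
Series D: 3/4 of 19028520 = 14271390; 14,271,390 required, 14,269,988 in favor — not approved.

Not approved — the Series D shares did not give the required vote.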